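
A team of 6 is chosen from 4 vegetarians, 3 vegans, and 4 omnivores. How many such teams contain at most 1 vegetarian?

Split by how many vegetarians are chosen (0 through 1).
Sum: C(4,0)·C(7,6) + C(4,1)·C(7,5) = 7 + 84 = 91.

91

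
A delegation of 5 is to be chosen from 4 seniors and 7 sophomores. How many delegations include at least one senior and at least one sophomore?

With no constraint there are C(11,5) = 462 possible selections.
Subtract selections that omit an entire group: no seniors → C(7,5) = 21; no sophomores → C(4,5) = 0.
Both groups omitted at once is impossible, so 462 − 21 = 441.

441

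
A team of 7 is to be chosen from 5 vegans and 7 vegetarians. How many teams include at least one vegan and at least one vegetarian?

791

With no constraint there are C(12,7) = 792 possible selections.
Selections missing a whole group: no vegans → C(7,7) = 1; no vegetarians → C(5,7) = 0.
Both groups omitted at once is impossible, so 792 − 1 = 791.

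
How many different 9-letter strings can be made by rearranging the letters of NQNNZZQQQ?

1260

NQNNZZQQQ has 9 letters with N appearing 3 times, Q appearing 4 times, and Z appearing twice.
The number of distinct arrangements is 9!/(4!·3!·2!) = 362880/288 = 1260.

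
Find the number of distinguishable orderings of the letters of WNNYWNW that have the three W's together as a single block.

20

Treat the 3 copies of W as a single block. The multiset to arrange is then {WWW, N, N, N, Y}, 5 items in all.
That gives (5)!/(3!) = 20 arrangements.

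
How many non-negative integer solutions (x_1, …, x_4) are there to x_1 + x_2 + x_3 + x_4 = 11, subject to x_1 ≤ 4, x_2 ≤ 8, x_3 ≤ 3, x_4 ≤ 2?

50

Without the upper bounds there are C(14,3) = 364 ways to split 11 among 4 variables.
Subtract solutions that violate a single cap (substitute x_i' = x_i − (cap_i+1)): x_1 ≥ 5 gives C(9,3) = 84; x_2 ≥ 9 gives C(5,3) = 10; x_3 ≥ 4 gives C(10,3) = 120; x_4 ≥ 3 gives C(11,3) = 165. Together 379.
Add back pairs where two caps are both exceeded: 0 + 10 + 20 + 0 + 0 + 35 = 65.
By inclusion–exclusion the count is 364 − 379 + 65 = 50.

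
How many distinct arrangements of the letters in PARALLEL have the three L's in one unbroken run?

360

Treat the 3 copies of L as a single block. The multiset to arrange is then {LLL, A, A, E, P, R}, 6 items in all.
That gives (6)!/(2!) = 360 arrangements.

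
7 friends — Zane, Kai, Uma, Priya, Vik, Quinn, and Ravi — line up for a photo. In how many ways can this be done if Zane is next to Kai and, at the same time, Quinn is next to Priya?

Treat {Zane,Kai} as one block (2 orders) and {Quinn,Priya} as another (2 orders).
That leaves 5 units to arrange: 2 × 2 × 5! = 4 × 120 = 480.

480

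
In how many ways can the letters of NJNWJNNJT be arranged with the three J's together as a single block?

210

Treat the 3 copies of J as a single block. The multiset to arrange is then {JJJ, N, N, N, N, T, W}, 7 items in all.
That gives (7)!/(4!) = 210 arrangements.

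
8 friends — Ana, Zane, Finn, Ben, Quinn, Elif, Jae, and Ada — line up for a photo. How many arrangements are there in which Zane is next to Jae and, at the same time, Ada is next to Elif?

Treat {Zane,Jae} as one block (2 orders) and {Ada,Elif} as another (2 orders).
That leaves 6 units to arrange: 2 × 2 × 6! = 4 × 720 = 2880.

2880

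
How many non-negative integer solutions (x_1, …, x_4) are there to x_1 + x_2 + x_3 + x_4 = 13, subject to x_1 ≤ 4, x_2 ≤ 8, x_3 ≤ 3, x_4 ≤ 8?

By stars and bars, unrestricted non-negative solutions to x_1+…+x_4 = 13 number C(13+3,3) = 560.
Subtract solutions that violate a single cap (substitute x_i' = x_i − (cap_i+1)): x_1 ≥ 5 gives C(11,3) = 165; x_2 ≥ 9 gives C(7,3) = 35; x_3 ≥ 4 gives C(12,3) = 220; x_4 ≥ 9 gives C(7,3) = 35. Together 455.
Add back pairs where two caps are both exceeded: 0 + 35 + 0 + 1 + 0 + 1 = 37.
By inclusion–exclusion the count is 560 − 455 + 37 = 142.

142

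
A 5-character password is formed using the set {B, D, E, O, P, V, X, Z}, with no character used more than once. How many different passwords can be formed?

6720

With no repetition, fill the 5 characters in order: 8 choices, then 7, down to 4.
That product is 8 × 7 × 6 × 5 × 4 = 6720.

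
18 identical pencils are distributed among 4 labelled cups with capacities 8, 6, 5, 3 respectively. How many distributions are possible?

34

Ignoring the caps, the number of non-negative solutions to x_1+…+x_4 = 18 is C(21,3) = 1330.
Subtract solutions that violate a single cap (substitute x_i' = x_i − (cap_i+1)): x_1 ≥ 9 gives C(12,3) = 220; x_2 ≥ 7 gives C(14,3) = 364; x_3 ≥ 6 gives C(15,3) = 455; x_4 ≥ 4 gives C(17,3) = 680. Together 1719.
Add back pairs where two caps are both exceeded: 10 + 20 + 56 + 56 + 120 + 165 = 427.
Subtract triples: 0 + 0 + 0 + 4 = 4.
By inclusion–exclusion the count is 1330 − 1719 + 427 − 4 = 34.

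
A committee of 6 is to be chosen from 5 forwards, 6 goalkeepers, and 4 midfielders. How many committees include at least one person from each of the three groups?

Unrestricted: C(15,6) = 5005 ways to pick any 6 of the 15.
Subtract selections that omit an entire group: no forwards → C(10,6) = 210; no goalkeepers → C(9,6) = 84; no midfielders → C(11,6) = 462.
Add back selections omitting two groups (i.e. drawn from a single group): C(5,6) + C(6,6) + C(4,6) = 1.
By inclusion–exclusion: 5005 − 756 + 1 = 4250.

4250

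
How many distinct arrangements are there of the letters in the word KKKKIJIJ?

KKKKIJIJ has 8 letters with I appearing twice, J appearing twice, and K appearing 4 times.
So there are 8! / (4!·2!·2!) = 420 distinguishable arrangements.

420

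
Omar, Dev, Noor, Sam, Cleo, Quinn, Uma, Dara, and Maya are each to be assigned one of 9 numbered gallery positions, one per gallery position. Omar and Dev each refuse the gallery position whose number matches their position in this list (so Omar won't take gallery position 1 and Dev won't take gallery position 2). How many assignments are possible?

287280

Let Aᵢ (for i ∈ {1, 2}) be the placements that put person i in their forbidden gallery position. Any j of these fix j positions, leaving (9−j)! ways to fill the rest, and there are C(2,j) ways to pick which j.
By inclusion–exclusion, the number of valid placements is Σ_{j=0}^{2} (−1)^j C(2,j)·(9−j)!.
Computing: 362880 − 80640 + 5040 = 287280.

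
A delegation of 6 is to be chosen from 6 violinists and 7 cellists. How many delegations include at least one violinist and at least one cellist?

1708

Total 6-person selections from all 13: C(13,6) = 1716.
Subtract selections that omit an entire group: no violinists → C(7,6) = 7; no cellists → C(6,6) = 1.
Both groups omitted at once is impossible, so 1716 − 8 = 1708.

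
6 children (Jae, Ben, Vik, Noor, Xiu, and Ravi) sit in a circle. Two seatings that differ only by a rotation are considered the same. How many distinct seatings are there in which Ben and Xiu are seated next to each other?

Treat {Ben, Xiu} as one unit (2 internal orders) and seat the resulting 5 units around the table: (4)! circular arrangements.
So 2 × (4)! = 2 × 24 = 48.

48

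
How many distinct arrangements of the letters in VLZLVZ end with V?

With the last slot taken by V, it remains to arrange the other 5 letters (LZLVZ).
Those 5 letters have L appearing twice and Z appearing twice, giving (5)!/(2!·2!) = 30.

30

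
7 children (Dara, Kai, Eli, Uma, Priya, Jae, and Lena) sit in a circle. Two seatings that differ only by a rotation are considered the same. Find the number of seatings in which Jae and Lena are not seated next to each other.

All circular seatings of 7 people number (6)! = 720.
Those with Jae next to Lena: fuse the pair into one unit and seat 6 units around a circle — 2·(5)! = 240.
Subtracting, 720 − 240 = 480.

480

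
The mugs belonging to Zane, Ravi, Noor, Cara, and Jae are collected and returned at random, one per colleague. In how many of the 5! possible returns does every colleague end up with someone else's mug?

44

This is the derangement count D_5: permutations of 5 items with no fixed point.
By inclusion–exclusion this is Σ_{j=0}^{5} (−1)^j C(5,j)·(5−j)!.
Computing: 120 − 120 + 60 − 20 + 5 − 1 = 44.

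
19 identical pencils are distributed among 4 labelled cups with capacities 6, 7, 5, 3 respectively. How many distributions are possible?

10

Without the upper bounds there are C(22,3) = 1540 ways to split 19 among 4 cups.
Subtract solutions that violate a single cap (substitute x_i' = x_i − (cap_i+1)): x_1 ≥ 7 gives C(15,3) = 455; x_2 ≥ 8 gives C(14,3) = 364; x_3 ≥ 6 gives C(16,3) = 560; x_4 ≥ 4 gives C(18,3) = 816. Together 2195.
Add back pairs where two caps are both exceeded: 35 + 84 + 165 + 56 + 120 + 220 = 680.
Subtract triples: 0 + 1 + 10 + 4 = 15.
By inclusion–exclusion the count is 1540 − 2195 + 680 − 15 = 10.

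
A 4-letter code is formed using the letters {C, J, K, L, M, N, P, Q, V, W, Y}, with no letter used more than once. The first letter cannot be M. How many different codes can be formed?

7200

The first letter has 11−1 = 10 choices (anything except M).
The remaining 3 letters are filled from the other 10 symbols without repetition: 10 × 9 × 8 = 720.
Total: 10 × 720 = 7200.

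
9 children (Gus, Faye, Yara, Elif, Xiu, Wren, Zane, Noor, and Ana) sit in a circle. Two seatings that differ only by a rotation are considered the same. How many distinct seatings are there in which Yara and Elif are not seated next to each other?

Without the restriction there are (8)! = 40320 seatings.
Those with Yara next to Elif: fuse the pair into one unit and seat 8 units around a circle — 2·(7)! = 10080.
Subtracting, 40320 − 10080 = 30240.

30240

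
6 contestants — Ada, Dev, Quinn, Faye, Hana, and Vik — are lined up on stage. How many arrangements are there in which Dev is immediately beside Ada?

240

Place the 4 others and the Dev-Ada pair as 5 objects in a line; the pair has 2 internal arrangements.
That gives 2 × 5! = 2 × 120 = 240.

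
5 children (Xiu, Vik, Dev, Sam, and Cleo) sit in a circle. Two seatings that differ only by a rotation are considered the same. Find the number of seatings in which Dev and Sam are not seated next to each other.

Without the restriction there are (4)! = 24 seatings.
Those with Dev next to Sam: fuse the pair into one unit and seat 4 units around a circle — 2·(3)! = 12.
Subtracting, 24 − 12 = 12.

12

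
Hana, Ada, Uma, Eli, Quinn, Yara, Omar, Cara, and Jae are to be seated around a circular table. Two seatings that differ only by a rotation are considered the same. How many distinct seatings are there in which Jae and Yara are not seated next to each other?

30240

All circular seatings of 9 people number (8)! = 40320.
Seatings with Jae beside Yara: treat them as a block with 2 internal orders, giving 2 × (7)! = 10080.
Subtracting, 40320 − 10080 = 30240.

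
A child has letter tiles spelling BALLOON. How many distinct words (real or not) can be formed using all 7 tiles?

The 7 letters of BALLOON have repeats: L appearing twice and O appearing twice.
Dividing 7! = 5040 by 2!·2! = 4 for the repeated letters gives 1260.

1260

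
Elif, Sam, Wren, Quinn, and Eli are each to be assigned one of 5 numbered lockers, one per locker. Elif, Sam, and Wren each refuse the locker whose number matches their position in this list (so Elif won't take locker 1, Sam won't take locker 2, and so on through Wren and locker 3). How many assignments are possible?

64

Let Aᵢ (for i ∈ {1, 2, 3}) be the placements that put person i in their forbidden locker. Any j of these fix j positions, leaving (5−j)! ways to fill the rest, and there are C(3,j) ways to pick which j.
By inclusion–exclusion, the number of valid placements is Σ_{j=0}^{3} (−1)^j C(3,j)·(5−j)!.
Computing: 120 − 72 + 18 − 2 = 64.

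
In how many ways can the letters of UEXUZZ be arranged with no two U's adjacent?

Total arrangements of UEXUZZ: 6!/(2!·2!) = 180.
If the two U's are adjacent, glue them into one block, leaving 5 items to arrange: (5)!/(2!) = 60 ways.
Subtracting, 180 − 60 = 120 arrangements keep the U's apart.

120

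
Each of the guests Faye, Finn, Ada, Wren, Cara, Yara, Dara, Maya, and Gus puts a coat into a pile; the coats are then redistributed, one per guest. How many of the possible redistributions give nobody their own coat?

133496

This is the derangement count D_9: permutations of 9 items with no fixed point.
By inclusion–exclusion this is Σ_{j=0}^{9} (−1)^j C(9,j)·(9−j)!.
Computing: 362880 − 362880 + 181440 − 60480 + 15120 − 3024 + 504 − 72 + 9 − 1 = 133496.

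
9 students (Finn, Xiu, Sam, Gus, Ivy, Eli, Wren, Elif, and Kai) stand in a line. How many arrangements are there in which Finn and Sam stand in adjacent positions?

Treat {Finn, Sam} as a single unit. There are 8 units to order, and the pair itself can be ordered 2 ways.
That gives 2 × 8! = 2 × 40320 = 80640.

80640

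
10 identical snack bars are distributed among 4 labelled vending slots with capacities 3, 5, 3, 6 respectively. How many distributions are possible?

75

Ignoring the caps, the number of non-negative solutions to x_1+…+x_4 = 10 is C(13,3) = 286.
Subtract solutions that violate a single cap (substitute x_i' = x_i − (cap_i+1)): x_1 ≥ 4 gives C(9,3) = 84; x_2 ≥ 6 gives C(7,3) = 35; x_3 ≥ 4 gives C(9,3) = 84; x_4 ≥ 7 gives C(6,3) = 20. Together 223.
Add back pairs where two caps are both exceeded: 1 + 10 + 0 + 1 + 0 + 0 = 12.
By inclusion–exclusion the count is 286 − 223 + 12 = 75.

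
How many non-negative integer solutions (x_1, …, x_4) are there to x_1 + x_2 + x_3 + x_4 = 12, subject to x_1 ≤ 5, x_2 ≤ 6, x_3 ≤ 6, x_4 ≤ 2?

Without the upper bounds there are C(15,3) = 455 ways to split 12 among 4 variables.
Subtract solutions that violate a single cap (substitute x_i' = x_i − (cap_i+1)): x_1 ≥ 6 gives C(9,3) = 84; x_2 ≥ 7 gives C(8,3) = 56; x_3 ≥ 7 gives C(8,3) = 56; x_4 ≥ 3 gives C(12,3) = 220. Together 416.
Add back pairs where two caps are both exceeded: 0 + 0 + 20 + 0 + 10 + 10 = 40.
By inclusion–exclusion the count is 455 − 416 + 40 = 79.

79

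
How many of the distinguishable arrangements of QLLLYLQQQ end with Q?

280

Fix Q in the last position and arrange the remaining 8 letters.
Those 8 letters have L appearing 4 times and Q appearing 3 times, giving (8)!/(4!·3!) = 280.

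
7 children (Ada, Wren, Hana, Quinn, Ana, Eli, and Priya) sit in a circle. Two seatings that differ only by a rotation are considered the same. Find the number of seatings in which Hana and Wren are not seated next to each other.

Without the restriction there are (6)! = 720 seatings.
Those with Hana next to Wren: fuse the pair into one unit and seat 6 units around a circle — 2·(5)! = 240.
Subtracting, 720 − 240 = 480.

480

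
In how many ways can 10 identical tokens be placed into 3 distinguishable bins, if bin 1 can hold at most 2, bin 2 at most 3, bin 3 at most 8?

9

Ignoring the caps, the number of non-negative solutions to x_1+…+x_3 = 10 is C(12,2) = 66.
Subtract solutions that violate a single cap (substitute x_i' = x_i − (cap_i+1)): x_1 ≥ 3 gives C(9,2) = 36; x_2 ≥ 4 gives C(8,2) = 28; x_3 ≥ 9 gives C(3,2) = 3. Together 67.
Add back pairs where two caps are both exceeded: 10 + 0 + 0 = 10.
By inclusion–exclusion the count is 66 − 67 + 10 = 9.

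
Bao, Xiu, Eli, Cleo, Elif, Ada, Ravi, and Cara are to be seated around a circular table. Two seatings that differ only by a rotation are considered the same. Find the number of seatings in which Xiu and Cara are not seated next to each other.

All circular seatings of 8 people number (7)! = 5040.
Those with Xiu next to Cara: fuse the pair into one unit and seat 7 units around a circle — 2·(6)! = 1440.
Subtracting, 5040 − 1440 = 3600.

3600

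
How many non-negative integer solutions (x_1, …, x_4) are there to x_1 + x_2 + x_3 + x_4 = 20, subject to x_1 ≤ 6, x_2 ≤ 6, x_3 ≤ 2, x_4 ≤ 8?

10

By stars and bars, unrestricted non-negative solutions to x_1+…+x_4 = 20 number C(20+3,3) = 1771.
Subtract solutions that violate a single cap (substitute x_i' = x_i − (cap_i+1)): x_1 ≥ 7 gives C(16,3) = 560; x_2 ≥ 7 gives C(16,3) = 560; x_3 ≥ 3 gives C(20,3) = 1140; x_4 ≥ 9 gives C(14,3) = 364. Together 2624.
Add back pairs where two caps are both exceeded: 84 + 286 + 35 + 286 + 35 + 165 = 891.
Subtract triples: 20 + 0 + 4 + 4 = 28.
By inclusion–exclusion the count is 1771 − 2624 + 891 − 28 = 10.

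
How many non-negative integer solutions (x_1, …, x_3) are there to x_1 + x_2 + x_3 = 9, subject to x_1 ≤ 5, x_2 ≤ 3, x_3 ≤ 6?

18

By stars and bars, unrestricted non-negative solutions to x_1+…+x_3 = 9 number C(9+2,2) = 55.
Subtract solutions that violate a single cap (substitute x_i' = x_i − (cap_i+1)): x_1 ≥ 6 gives C(5,2) = 10; x_2 ≥ 4 gives C(7,2) = 21; x_3 ≥ 7 gives C(4,2) = 6. Together 37.
No two caps can be exceeded simultaneously, so the pair terms are all 0.
By inclusion–exclusion the count is 55 − 37 + 0 = 18.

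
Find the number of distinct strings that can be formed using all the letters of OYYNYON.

Letter multiplicities in OYYNYON: N×2, O×2, Y×3.
Dividing 7! = 5040 by 3!·2!·2! = 24 for the repeated letters gives 210.

210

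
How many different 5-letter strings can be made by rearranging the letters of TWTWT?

The 5 letters of TWTWT have repeats: T appearing 3 times and W appearing twice.
So there are 5! / (3!·2!) = 10 distinguishable arrangements.

10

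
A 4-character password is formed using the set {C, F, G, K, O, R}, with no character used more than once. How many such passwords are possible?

360

With no repetition, fill the 4 characters in order: 6 choices, then 5, down to 3.
That product is 6 × 5 × 4 × 3 = 360.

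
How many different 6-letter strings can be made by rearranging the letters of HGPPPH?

HGPPPH has 6 letters with H appearing twice and P appearing 3 times.
Dividing 6! = 720 by 3!·2! = 12 for the repeated letters gives 60.

60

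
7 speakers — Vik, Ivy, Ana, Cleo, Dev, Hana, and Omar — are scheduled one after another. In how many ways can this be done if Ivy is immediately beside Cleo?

1440

Glue Ivy and Cleo into one block (2 internal orders), leaving 6 units to arrange in a row.
So the count is 2·(6)! = 1440.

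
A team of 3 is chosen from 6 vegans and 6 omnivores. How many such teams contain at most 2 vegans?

Split by how many vegans are chosen (0 through 2).
Sum: C(6,0)·C(6,3) + C(6,1)·C(6,2) + C(6,2)·C(6,1) = 20 + 90 + 90 = 200.

200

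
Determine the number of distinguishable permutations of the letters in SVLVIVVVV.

Letter multiplicities in SVLVIVVVV: I×1, L×1, S×1, V×6.
So there are 9! / (6!) = 504 distinguishable arrangements.

504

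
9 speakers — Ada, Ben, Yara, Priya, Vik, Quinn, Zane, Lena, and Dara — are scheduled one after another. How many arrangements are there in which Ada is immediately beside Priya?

Treat {Ada, Priya} as a single unit. There are 8 units to order, and the pair itself can be ordered 2 ways.
That gives 2 × 8! = 2 × 40320 = 80640.

80640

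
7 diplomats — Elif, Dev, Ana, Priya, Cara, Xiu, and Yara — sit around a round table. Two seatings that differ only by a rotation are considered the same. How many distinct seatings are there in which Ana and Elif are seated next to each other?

Treat {Ana, Elif} as one unit (2 internal orders) and seat the resulting 6 units around the table: (5)! circular arrangements.
So 2 × (5)! = 2 × 120 = 240.

240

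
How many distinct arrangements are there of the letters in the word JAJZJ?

20

JAJZJ has 5 letters with J appearing 3 times.
So there are 5! / (3!) = 20 distinguishable arrangements.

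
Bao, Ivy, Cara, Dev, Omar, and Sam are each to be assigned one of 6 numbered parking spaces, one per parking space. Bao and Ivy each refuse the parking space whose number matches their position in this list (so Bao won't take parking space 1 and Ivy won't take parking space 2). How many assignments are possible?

Let Aᵢ (for i ∈ {1, 2}) be the placements that put person i in their forbidden parking space. Any j of these fix j positions, leaving (6−j)! ways to fill the rest, and there are C(2,j) ways to pick which j.
By inclusion–exclusion, the number of valid placements is Σ_{j=0}^{2} (−1)^j C(2,j)·(6−j)!.
Computing: 720 − 240 + 24 = 504.

504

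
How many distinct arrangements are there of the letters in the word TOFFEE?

180

TOFFEE has 6 letters with E appearing twice and F appearing twice.
Dividing 6! = 720 by 2!·2! = 4 for the repeated letters gives 180.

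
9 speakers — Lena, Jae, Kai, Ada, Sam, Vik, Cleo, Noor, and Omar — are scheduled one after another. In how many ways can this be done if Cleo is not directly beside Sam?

Of the 9! = 362880 arrangements, those with Cleo and Sam adjacent number 2 × 8! = 80640 (treat the pair as a block with 2 internal orders).
So 362880 − 80640 = 282240 arrangements keep them apart.

282240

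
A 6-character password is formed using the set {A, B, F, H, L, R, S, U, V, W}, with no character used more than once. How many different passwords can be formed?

151200

Choose and order 6 of the 10 symbols: the first character has 10 options, the next 9, and so on down to 5.
10 × 9 × 8 × 7 × 6 × 5 = 151200.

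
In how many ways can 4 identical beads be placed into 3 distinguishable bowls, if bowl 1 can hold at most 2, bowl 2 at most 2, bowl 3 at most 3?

Ignoring the caps, the number of non-negative solutions to x_1+…+x_3 = 4 is C(6,2) = 15.
Subtract solutions that violate a single cap (substitute x_i' = x_i − (cap_i+1)): x_1 ≥ 3 gives C(3,2) = 3; x_2 ≥ 3 gives C(3,2) = 3; x_3 ≥ 4 gives C(2,2) = 1. Together 7.
No two caps can be exceeded simultaneously, so the pair terms are all 0.
By inclusion–exclusion the count is 15 − 7 + 0 = 8.

8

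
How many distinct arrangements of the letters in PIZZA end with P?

With the last slot taken by P, it remains to arrange the other 4 letters (IZZA).
Those 4 letters have Z appearing twice, giving (4)!/(2!) = 12.

12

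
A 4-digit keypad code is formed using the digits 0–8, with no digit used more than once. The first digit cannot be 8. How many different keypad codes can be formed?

The first digit has 9−1 = 8 choices (anything except 8).
The remaining 3 digits are filled from the other 8 symbols without repetition: 8 × 7 × 6 = 336.
Total: 8 × 336 = 2688.

2688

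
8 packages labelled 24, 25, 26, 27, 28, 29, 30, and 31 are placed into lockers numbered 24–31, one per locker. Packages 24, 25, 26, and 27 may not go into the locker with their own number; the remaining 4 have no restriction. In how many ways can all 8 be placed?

24024

Let Aᵢ (for 24 ≤ i ≤ 27) be the placements that put package i in its forbidden locker. Any j of these fix j positions, leaving (8−j)! ways to fill the rest, and there are C(4,j) ways to pick which j.
By inclusion–exclusion, the number of valid placements is Σ_{j=0}^{4} (−1)^j C(4,j)·(8−j)!.
Computing: 40320 − 20160 + 4320 − 480 + 24 = 24024.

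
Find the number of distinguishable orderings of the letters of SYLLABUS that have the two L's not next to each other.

7560

There are 8!/(2!·2!) = 10080 arrangements of SYLLABUS in total.
Arrangements with the L's together: treat LL as one letter, giving (7)!/(2!) = 2520.
Subtracting, 10080 − 2520 = 7560 arrangements keep the L's apart.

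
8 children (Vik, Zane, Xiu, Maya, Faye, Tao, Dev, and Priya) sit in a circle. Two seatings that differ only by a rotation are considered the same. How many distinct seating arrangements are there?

5040

Around a circle, 8 distinct people have 8!/8 = (7)! = 5040 rotationally distinct seatings.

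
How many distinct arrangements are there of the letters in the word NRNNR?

10

The 5 letters of NRNNR have repeats: N appearing 3 times and R appearing twice.
The number of distinct arrangements is 5!/(3!·2!) = 120/12 = 10.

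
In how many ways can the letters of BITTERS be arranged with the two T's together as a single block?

Treat the 2 copies of T as a single block. The multiset to arrange is then {TT, B, E, I, R, S}, 6 items in all.
All 6 items are distinct, so there are (6)! = 720 arrangements.

720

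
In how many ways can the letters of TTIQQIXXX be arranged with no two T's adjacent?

5880

There are 9!/(3!·2!·2!·2!) = 7560 arrangements of TTIQQIXXX in total.
If the two T's are adjacent, glue them into one block, leaving 8 items to arrange: (8)!/(3!·2!·2!) = 1680 ways.
Subtracting, 7560 − 1680 = 5880 arrangements keep the T's apart.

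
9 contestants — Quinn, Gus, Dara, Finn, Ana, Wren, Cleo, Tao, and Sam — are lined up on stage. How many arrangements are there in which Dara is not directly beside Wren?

282240

There are 9! = 362880 arrangements in all. If Dara and Wren are adjacent, merging them into one block gives 2·(8)! = 80640 arrangements.
Complementary counting: 362880 − 80640 = 282240.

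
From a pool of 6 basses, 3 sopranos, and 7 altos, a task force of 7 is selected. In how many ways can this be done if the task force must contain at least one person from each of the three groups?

Total 7-person selections from all 16: C(16,7) = 11440.
Selections missing a whole group: no basses → C(10,7) = 120; no sopranos → C(13,7) = 1716; no altos → C(9,7) = 36.
Add back selections omitting two groups (i.e. drawn from a single group): C(6,7) + C(3,7) + C(7,7) = 1.
By inclusion–exclusion: 11440 − 1872 + 1 = 9569.

9569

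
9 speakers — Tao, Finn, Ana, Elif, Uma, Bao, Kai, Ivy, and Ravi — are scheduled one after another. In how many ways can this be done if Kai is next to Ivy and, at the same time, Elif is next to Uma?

Treat {Kai,Ivy} as one block (2 orders) and {Elif,Uma} as another (2 orders).
That leaves 7 units to arrange: 2 × 2 × 7! = 4 × 5040 = 20160.

20160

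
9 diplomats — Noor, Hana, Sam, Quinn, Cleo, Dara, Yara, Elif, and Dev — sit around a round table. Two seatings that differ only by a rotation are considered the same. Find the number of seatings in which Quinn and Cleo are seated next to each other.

Treat {Quinn, Cleo} as one unit (2 internal orders) and seat the resulting 8 units around the table: (7)! circular arrangements.
So 2 × (7)! = 2 × 5040 = 10080.

10080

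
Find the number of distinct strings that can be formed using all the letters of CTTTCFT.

The 7 letters of CTTTCFT have repeats: C appearing twice and T appearing 4 times.
The number of distinct arrangements is 7!/(4!·2!) = 5040/48 = 105.

105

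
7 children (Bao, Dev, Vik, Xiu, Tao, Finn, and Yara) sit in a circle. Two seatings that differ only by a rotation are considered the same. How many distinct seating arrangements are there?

720

Around a circle, 7 distinct people have 7!/7 = (6)! = 720 rotationally distinct seatings.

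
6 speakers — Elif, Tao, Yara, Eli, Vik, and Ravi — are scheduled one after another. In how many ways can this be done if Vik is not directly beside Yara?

Of the 6! = 720 arrangements, those with Vik and Yara adjacent number 2 × 5! = 240 (treat the pair as a block with 2 internal orders).
Complementary counting: 720 − 240 = 480.

480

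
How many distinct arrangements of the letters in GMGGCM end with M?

20

Fix M in the last position and arrange the remaining 5 letters.
Those 5 letters have G appearing 3 times, giving (5)!/(3!) = 20.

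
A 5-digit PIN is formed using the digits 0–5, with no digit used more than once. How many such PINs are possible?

720

This is a permutation of 5 out of 6: P(6,5) = 6!/1!.
6 × 5 × 4 × 3 × 2 = 720.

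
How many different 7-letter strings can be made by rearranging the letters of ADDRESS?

1260

The 7 letters of ADDRESS have repeats: D appearing twice and S appearing twice.
The number of distinct arrangements is 7!/(2!·2!) = 5040/4 = 1260.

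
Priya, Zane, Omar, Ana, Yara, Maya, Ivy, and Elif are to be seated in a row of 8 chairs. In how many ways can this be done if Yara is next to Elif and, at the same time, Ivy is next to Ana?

Treat {Yara,Elif} as one block (2 orders) and {Ivy,Ana} as another (2 orders).
That leaves 6 units to arrange: 2 × 2 × 6! = 4 × 720 = 2880.

2880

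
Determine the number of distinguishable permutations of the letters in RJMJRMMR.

The 8 letters of RJMJRMMR have repeats: J appearing twice, M appearing 3 times, and R appearing 3 times.
Dividing 8! = 40320 by 3!·3!·2! = 72 for the repeated letters gives 560.

560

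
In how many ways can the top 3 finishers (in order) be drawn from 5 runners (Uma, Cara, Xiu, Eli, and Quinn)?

There are 5 choices for 1st place, 4 for 2nd, and 3 for 3rd.
That gives 5 × 4 × 3 = 60.

60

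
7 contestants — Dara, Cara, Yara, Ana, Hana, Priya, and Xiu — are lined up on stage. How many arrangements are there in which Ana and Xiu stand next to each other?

Glue Ana and Xiu into one block (2 internal orders), leaving 6 units to arrange in a row.
That gives 2 × 6! = 2 × 720 = 1440.

1440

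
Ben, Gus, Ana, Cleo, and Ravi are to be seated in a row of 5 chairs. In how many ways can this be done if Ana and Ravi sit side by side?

48

Treat {Ana, Ravi} as a single unit. There are 4 units to order, and the pair itself can be ordered 2 ways.
That gives 2 × 4! = 2 × 24 = 48.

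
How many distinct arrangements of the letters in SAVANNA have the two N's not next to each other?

There are 7!/(3!·2!) = 420 arrangements of SAVANNA in total.
If the two N's are adjacent, glue them into one block, leaving 6 items to arrange: (6)!/(3!) = 120 ways.
Hence 420 − 120 = 300.

300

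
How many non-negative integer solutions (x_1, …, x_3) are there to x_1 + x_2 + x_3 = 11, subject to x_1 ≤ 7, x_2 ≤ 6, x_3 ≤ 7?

43

Without the upper bounds there are C(13,2) = 78 ways to split 11 among 3 variables.
Subtract solutions that violate a single cap (substitute x_i' = x_i − (cap_i+1)): x_1 ≥ 8 gives C(5,2) = 10; x_2 ≥ 7 gives C(6,2) = 15; x_3 ≥ 8 gives C(5,2) = 10. Together 35.
No two caps can be exceeded simultaneously, so the pair terms are all 0.
By inclusion–exclusion the count is 78 − 35 + 0 = 43.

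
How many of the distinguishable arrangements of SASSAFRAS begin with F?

280

With the first slot taken by F, it remains to arrange the other 8 letters (SASSARAS).
Those 8 letters have A appearing 3 times and S appearing 4 times, giving (8)!/(4!·3!) = 280.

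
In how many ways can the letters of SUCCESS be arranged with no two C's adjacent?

There are 7!/(3!·2!) = 420 arrangements of SUCCESS in total.
If the two C's are adjacent, glue them into one block, leaving 6 items to arrange: (6)!/(3!) = 120 ways.
Subtracting, 420 − 120 = 300 arrangements keep the C's apart.

300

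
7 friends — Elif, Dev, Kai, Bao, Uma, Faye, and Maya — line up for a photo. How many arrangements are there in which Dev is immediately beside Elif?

1440

Treat {Dev, Elif} as a single unit. There are 6 units to order, and the pair itself can be ordered 2 ways.
So the count is 2·(6)! = 1440.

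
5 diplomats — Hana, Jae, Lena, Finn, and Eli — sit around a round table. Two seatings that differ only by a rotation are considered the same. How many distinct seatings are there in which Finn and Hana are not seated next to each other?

12

Without the restriction there are (4)! = 24 seatings.
Seatings with Finn beside Hana: treat them as a block with 2 internal orders, giving 2 × (3)! = 12.
Subtracting, 24 − 12 = 12.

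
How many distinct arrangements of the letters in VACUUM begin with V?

With the first slot taken by V, it remains to arrange the other 5 letters (ACUUM).
Those 5 letters have U appearing twice, giving (5)!/(2!) = 60.

60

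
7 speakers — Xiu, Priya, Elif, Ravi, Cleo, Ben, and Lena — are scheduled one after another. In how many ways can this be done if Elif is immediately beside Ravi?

1440

Treat {Elif, Ravi} as a single unit. There are 6 units to order, and the pair itself can be ordered 2 ways.
That gives 2 × 6! = 2 × 720 = 1440.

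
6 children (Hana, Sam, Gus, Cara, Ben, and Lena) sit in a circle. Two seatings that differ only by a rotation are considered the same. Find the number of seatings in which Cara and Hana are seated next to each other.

48

Treat {Cara, Hana} as one unit (2 internal orders) and seat the resulting 5 units around the table: (4)! circular arrangements.
So 2 × (4)! = 2 × 24 = 48.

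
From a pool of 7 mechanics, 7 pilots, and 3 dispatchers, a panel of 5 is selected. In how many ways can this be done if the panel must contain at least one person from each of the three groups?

With no constraint there are C(17,5) = 6188 possible selections.
Subtract selections that omit an entire group: no mechanics → C(10,5) = 252; no pilots → C(10,5) = 252; no dispatchers → C(14,5) = 2002.
Add back selections omitting two groups (i.e. drawn from a single group): C(7,5) + C(7,5) + C(3,5) = 42.
By inclusion–exclusion: 6188 − 2506 + 42 = 3724.

3724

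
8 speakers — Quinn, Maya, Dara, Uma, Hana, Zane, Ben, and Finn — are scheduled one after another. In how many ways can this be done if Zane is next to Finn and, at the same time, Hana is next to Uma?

Treat {Zane,Finn} as one block (2 orders) and {Hana,Uma} as another (2 orders).
That leaves 6 units to arrange: 2 × 2 × 6! = 4 × 720 = 2880.

2880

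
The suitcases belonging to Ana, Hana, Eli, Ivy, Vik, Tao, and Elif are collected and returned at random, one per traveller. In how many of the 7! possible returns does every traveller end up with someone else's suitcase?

This is the derangement count D_7: permutations of 7 items with no fixed point.
By inclusion–exclusion this is Σ_{j=0}^{7} (−1)^j C(7,j)·(7−j)!.
Computing: 5040 − 5040 + 2520 − 840 + 210 − 42 + 7 − 1 = 1854.

1854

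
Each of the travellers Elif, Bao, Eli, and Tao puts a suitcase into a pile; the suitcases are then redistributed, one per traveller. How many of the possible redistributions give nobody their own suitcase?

Let Aᵢ be the assignments in which traveller i gets their own suitcase. We want the size of the complement of A₁∪…∪A_4.
By inclusion–exclusion this is Σ_{j=0}^{4} (−1)^j C(4,j)·(4−j)!.
Computing: 24 − 24 + 12 − 4 + 1 = 9.

9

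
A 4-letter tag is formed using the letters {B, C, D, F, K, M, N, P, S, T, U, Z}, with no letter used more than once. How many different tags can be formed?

11880

This is a permutation of 4 out of 12: P(12,4) = 12!/8!.
That product is 12 × 11 × 10 × 9 = 11880.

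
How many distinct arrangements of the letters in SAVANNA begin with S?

60

Fix S in the first position and arrange the remaining 6 letters.
Those 6 letters have A appearing 3 times and N appearing twice, giving (6)!/(3!·2!) = 60.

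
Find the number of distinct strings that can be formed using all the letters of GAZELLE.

1260

The 7 letters of GAZELLE have repeats: E appearing twice and L appearing twice.
Dividing 7! = 5040 by 2!·2! = 4 for the repeated letters gives 1260.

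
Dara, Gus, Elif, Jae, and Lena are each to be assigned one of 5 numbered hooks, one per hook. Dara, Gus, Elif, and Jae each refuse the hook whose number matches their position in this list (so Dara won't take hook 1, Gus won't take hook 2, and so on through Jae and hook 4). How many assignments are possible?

Let Aᵢ (for 1 ≤ i ≤ 4) be the placements that put person i in their forbidden hook. Any j of these fix j positions, leaving (5−j)! ways to fill the rest, and there are C(4,j) ways to pick which j.
By inclusion–exclusion, the number of valid placements is Σ_{j=0}^{4} (−1)^j C(4,j)·(5−j)!.
Computing: 120 − 96 + 36 − 8 + 1 = 53.

53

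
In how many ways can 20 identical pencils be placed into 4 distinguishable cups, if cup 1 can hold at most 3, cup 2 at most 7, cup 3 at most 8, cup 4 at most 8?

By stars and bars, unrestricted non-negative solutions to x_1+…+x_4 = 20 number C(20+3,3) = 1771.
Subtract solutions that violate a single cap (substitute x_i' = x_i − (cap_i+1)): x_1 ≥ 4 gives C(19,3) = 969; x_2 ≥ 8 gives C(15,3) = 455; x_3 ≥ 9 gives C(14,3) = 364; x_4 ≥ 9 gives C(14,3) = 364. Together 2152.
Add back pairs where two caps are both exceeded: 165 + 120 + 120 + 20 + 20 + 10 = 455.
By inclusion–exclusion the count is 1771 − 2152 + 455 = 74.

74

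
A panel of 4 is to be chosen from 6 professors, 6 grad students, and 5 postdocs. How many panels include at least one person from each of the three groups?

1260

With no constraint there are C(17,4) = 2380 possible selections.
Selections missing a whole group: no professors → C(11,4) = 330; no grad students → C(11,4) = 330; no postdocs → C(12,4) = 495.
Add back selections omitting two groups (i.e. drawn from a single group): C(6,4) + C(6,4) + C(5,4) = 35.
By inclusion–exclusion: 2380 − 1155 + 35 = 1260.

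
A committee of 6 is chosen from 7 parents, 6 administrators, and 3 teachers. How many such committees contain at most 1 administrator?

Split by how many administrators are chosen (0 through 1).
Sum: C(6,0)·C(10,6) + C(6,1)·C(10,5) = 210 + 1512 = 1722.

1722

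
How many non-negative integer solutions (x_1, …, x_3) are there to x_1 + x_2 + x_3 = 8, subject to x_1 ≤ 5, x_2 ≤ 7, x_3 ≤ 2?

Ignoring the caps, the number of non-negative solutions to x_1+…+x_3 = 8 is C(10,2) = 45.
Subtract solutions that violate a single cap (substitute x_i' = x_i − (cap_i+1)): x_1 ≥ 6 gives C(4,2) = 6; x_2 ≥ 8 gives C(2,2) = 1; x_3 ≥ 3 gives C(7,2) = 21. Together 28.
No two caps can be exceeded simultaneously, so the pair terms are all 0.
By inclusion–exclusion the count is 45 − 28 + 0 = 17.

17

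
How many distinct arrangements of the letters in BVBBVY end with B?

30

With the last slot taken by B, it remains to arrange the other 5 letters (VBBVY).
Those 5 letters have B appearing twice and V appearing twice, giving (5)!/(2!·2!) = 30.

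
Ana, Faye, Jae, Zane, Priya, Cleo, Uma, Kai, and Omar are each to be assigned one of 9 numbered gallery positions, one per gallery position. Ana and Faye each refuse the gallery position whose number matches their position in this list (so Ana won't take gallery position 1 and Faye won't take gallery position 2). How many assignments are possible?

Let Aᵢ (for i ∈ {1, 2}) be the placements that put person i in their forbidden gallery position. Any j of these fix j positions, leaving (9−j)! ways to fill the rest, and there are C(2,j) ways to pick which j.
By inclusion–exclusion, the number of valid placements is Σ_{j=0}^{2} (−1)^j C(2,j)·(9−j)!.
Computing: 362880 − 80640 + 5040 = 287280.

287280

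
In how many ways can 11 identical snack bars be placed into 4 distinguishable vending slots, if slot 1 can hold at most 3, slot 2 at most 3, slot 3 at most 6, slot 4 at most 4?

47

By stars and bars, unrestricted non-negative solutions to x_1+…+x_4 = 11 number C(11+3,3) = 364.
Subtract solutions that violate a single cap (substitute x_i' = x_i − (cap_i+1)): x_1 ≥ 4 gives C(10,3) = 120; x_2 ≥ 4 gives C(10,3) = 120; x_3 ≥ 7 gives C(7,3) = 35; x_4 ≥ 5 gives C(9,3) = 84. Together 359.
Add back pairs where two caps are both exceeded: 20 + 1 + 10 + 1 + 10 + 0 = 42.
By inclusion–exclusion the count is 364 − 359 + 42 = 47.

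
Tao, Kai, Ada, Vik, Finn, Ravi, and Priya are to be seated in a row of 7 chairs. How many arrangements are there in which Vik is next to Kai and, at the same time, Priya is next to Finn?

480

Treat {Vik,Kai} as one block (2 orders) and {Priya,Finn} as another (2 orders).
That leaves 5 units to arrange: 2 × 2 × 5! = 4 × 120 = 480.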